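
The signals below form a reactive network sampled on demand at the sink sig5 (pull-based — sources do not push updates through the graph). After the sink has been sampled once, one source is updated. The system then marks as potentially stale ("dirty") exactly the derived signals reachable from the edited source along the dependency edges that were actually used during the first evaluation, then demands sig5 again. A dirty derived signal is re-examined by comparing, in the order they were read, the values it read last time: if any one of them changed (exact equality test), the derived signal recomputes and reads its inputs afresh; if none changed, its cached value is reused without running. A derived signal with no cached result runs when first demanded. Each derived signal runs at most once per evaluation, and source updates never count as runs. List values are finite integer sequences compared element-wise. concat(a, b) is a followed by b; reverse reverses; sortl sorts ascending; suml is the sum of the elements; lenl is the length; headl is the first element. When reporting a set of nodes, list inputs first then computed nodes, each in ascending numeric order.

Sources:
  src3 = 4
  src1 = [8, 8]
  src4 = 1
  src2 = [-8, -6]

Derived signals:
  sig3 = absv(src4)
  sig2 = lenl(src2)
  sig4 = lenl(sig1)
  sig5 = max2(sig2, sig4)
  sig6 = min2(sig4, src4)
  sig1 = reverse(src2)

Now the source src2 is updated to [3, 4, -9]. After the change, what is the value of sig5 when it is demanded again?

Initial pass — values computed on the first demand:
  sig1 = reverse([-8, -6]) = [-6, -8]
  sig2 = lenl([-8, -6]) = 2
  sig4 = lenl([-6, -8]) = 2
  sig5 = max2(2, 2) = 2

Second demand — change propagation:
  sig1: re-runs because src2 [-8, -6]->[3, 4, -9]; new result [-9, 4, 3].
  sig2: re-runs because src2 [-8, -6]->[3, 4, -9]; new result 3.
  sig4: re-runs because sig1 [-6, -8]->[-9, 4, 3]; new result 3.
  sig5: re-runs because sig2 2->3; sig4 2->3; new result 3.

sig5 now evaluates to 3.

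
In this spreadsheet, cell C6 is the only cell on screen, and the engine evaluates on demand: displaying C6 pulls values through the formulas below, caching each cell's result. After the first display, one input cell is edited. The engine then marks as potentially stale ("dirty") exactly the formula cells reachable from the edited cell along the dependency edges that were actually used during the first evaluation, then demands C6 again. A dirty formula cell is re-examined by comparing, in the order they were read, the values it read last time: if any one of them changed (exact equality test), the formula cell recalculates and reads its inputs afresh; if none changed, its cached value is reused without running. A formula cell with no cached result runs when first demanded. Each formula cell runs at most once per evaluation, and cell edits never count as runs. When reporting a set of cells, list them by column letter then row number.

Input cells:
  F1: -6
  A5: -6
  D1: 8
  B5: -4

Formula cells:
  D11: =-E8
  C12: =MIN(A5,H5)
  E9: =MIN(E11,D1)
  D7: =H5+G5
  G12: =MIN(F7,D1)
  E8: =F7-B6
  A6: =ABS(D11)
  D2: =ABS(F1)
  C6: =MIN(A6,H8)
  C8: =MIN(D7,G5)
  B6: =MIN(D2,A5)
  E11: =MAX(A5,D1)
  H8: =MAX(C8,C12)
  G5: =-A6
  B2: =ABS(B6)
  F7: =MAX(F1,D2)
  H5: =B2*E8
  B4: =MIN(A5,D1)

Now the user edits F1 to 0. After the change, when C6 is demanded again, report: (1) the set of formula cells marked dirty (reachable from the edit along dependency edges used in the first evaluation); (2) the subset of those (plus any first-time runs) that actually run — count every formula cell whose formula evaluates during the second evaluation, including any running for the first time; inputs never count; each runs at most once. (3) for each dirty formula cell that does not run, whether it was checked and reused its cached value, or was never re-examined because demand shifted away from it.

Initial pass — values computed on the first demand:
  D2 = ABS(-6) = 6
  B6 = MIN(6, -6) = -6
  B2 = ABS(-6) = 6
  F7 = MAX(-6, 6) = 6
  E8 = 6 - -6 = 12
  D11 = -(12) = -12
  A6 = ABS(-12) = 12
  G5 = -(12) = -12
  H5 = 6 * 12 = 72
  C12 = MIN(-6, 72) = -6
  D7 = 72 + -12 = 60
  C8 = MIN(60, -12) = -12
  H8 = MAX(-12, -6) = -6
  C6 = MIN(12, -6) = -6

Second demand — change propagation:
  D2: re-runs because F1 -6->0; new result 0.
  B6: re-runs because D2 6->0; new result -6 (unchanged).
  B2: re-examined; everything it read last time is the same (B6 unchanged) — cache 6 kept, no run.
  F7: re-runs because F1 -6->0; D2 6->0; new result 0.
  E8: re-runs because F7 6->0; new result 6.
  D11: re-runs because E8 12->6; new result -6.
  A6: re-runs because D11 -12->-6; new result 6.
  G5: re-runs because A6 12->6; new result -6.
  H5: re-runs because E8 12->6; new result 36.
  C12: re-runs because H5 72->36; new result -6 (unchanged).
  D7: re-runs because H5 72->36; G5 -12->-6; new result 30.
  C8: re-runs because D7 60->30; G5 -12->-6; new result -6.
  H8: re-runs because C8 -12->-6; new result -6 (unchanged).
  C6: re-runs because A6 12->6; new result -6 (unchanged).

The important point: at B2 every value read last time is unchanged, so the dirty flag clears without a run.

Dirty set: A6, B2, B6, C6, C8, C12, D2, D7, D11, E8, F7, G5, H5, H8.
Run set: A6, B6, C6, C8, C12, D2, D7, D11, E8, F7, G5, H5, H8 (13 run).
Re-examined without running (cache reused): B2.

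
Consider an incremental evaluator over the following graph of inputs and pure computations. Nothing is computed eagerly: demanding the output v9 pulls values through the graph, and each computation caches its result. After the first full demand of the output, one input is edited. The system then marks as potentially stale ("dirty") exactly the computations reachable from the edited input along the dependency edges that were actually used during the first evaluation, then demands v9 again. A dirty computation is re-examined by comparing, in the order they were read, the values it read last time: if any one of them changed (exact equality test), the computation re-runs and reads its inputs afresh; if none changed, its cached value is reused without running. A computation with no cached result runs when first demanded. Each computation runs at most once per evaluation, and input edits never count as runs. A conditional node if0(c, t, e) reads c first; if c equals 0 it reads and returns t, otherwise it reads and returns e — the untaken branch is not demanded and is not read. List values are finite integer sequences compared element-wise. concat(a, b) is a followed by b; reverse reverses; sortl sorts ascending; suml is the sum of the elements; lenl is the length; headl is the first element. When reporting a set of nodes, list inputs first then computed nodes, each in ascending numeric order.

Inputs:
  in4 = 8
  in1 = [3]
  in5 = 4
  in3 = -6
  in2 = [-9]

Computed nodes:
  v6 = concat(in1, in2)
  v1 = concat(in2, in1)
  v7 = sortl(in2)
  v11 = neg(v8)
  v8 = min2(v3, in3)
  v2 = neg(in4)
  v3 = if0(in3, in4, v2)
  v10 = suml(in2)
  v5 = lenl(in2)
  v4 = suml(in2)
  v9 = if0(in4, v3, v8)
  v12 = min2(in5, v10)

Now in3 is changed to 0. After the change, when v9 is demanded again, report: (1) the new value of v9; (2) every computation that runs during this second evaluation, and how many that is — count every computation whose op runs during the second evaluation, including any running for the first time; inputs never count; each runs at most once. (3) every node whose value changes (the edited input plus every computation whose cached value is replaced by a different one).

Initial pass — values computed on the first demand:
  v2 = neg(8) = -8
  v3 = if0(in3=-6 -> else branch v2) = -8
  v8 = min2(-8, -6) = -8
  v9 = if0(in4=8 -> else branch v8) = -8

Second demand — change propagation:
  v3: re-runs because in3 -6->0; new result 8.
  v8: re-runs because v3 -8->8; in3 -6->0; new result 0.
  v9: re-runs because v8 -8->0; new result 0.

v9 now evaluates to 0.
Run set: v3, v8, v9 (3 run).
Changed values: in3, v3, v8, v9.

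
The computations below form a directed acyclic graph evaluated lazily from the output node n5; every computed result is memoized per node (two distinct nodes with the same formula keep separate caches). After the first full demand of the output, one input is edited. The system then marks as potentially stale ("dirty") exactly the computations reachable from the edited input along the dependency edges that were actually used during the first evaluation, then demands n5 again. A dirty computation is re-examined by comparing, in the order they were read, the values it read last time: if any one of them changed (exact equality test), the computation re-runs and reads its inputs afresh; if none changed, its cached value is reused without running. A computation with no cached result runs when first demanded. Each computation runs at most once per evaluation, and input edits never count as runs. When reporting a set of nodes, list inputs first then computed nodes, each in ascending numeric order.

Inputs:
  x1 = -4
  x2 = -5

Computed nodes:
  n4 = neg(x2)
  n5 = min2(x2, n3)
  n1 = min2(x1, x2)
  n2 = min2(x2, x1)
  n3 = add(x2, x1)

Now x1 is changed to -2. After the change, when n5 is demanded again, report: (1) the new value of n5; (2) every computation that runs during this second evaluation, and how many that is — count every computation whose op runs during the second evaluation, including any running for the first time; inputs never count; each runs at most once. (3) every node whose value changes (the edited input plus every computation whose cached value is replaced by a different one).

First demand of the output computes:
  n3 = add(-5, -4) = -9
  n5 = min2(-5, -9) = -9

After the edit, cleaning proceeds:
  n3: a read changed (x1 -4->-2) — executes, giving -7.
  n5: a read changed (n3 -9->-7) — executes, giving -7.

Demanding n5 again yields -7.
2 computations run: n3, n5.
The nodes whose values change: x1, n3, n5.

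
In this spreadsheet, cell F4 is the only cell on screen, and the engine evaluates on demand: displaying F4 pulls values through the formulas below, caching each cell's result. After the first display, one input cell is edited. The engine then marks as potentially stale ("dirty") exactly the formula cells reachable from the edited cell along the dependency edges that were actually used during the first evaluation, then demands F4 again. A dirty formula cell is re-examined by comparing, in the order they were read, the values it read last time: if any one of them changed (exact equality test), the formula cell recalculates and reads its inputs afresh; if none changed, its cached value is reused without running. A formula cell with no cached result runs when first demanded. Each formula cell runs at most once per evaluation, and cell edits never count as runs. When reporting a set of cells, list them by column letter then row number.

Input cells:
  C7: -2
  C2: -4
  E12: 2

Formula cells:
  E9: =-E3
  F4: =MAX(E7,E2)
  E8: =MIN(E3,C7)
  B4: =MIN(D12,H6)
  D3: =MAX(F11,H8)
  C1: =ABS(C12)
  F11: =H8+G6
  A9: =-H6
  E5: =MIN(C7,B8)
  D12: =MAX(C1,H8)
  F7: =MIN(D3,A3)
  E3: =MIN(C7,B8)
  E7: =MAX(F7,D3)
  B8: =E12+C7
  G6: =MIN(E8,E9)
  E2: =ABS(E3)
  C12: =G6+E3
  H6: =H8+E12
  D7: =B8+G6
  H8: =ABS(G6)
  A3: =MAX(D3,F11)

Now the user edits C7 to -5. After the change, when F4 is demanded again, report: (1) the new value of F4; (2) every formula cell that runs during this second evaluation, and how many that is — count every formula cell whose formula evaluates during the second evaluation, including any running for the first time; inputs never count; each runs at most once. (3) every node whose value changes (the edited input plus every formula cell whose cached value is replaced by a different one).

Initial pass — values computed on the first demand:
  B8 = 2 + -2 = 0
  E3 = MIN(-2, 0) = -2
  E2 = ABS(-2) = 2
  E8 = MIN(-2, -2) = -2
  E9 = -(-2) = 2
  G6 = MIN(-2, 2) = -2
  H8 = ABS(-2) = 2
  F11 = 2 + -2 = 0
  D3 = MAX(0, 2) = 2
  A3 = MAX(2, 0) = 2
  F7 = MIN(2, 2) = 2
  E7 = MAX(2, 2) = 2
  F4 = MAX(2, 2) = 2

Second demand — change propagation:
  B8: re-runs because C7 -2->-5; new result -3.
  E3: re-runs because C7 -2->-5; B8 0->-3; new result -5.
  E2: re-runs because E3 -2->-5; new result 5.
  E8: re-runs because E3 -2->-5; C7 -2->-5; new result -5.
  E9: re-runs because E3 -2->-5; new result 5.
  G6: re-runs because E8 -2->-5; E9 2->5; new result -5.
  H8: re-runs because G6 -2->-5; new result 5.
  F11: re-runs because H8 2->5; G6 -2->-5; new result 0 (unchanged).
  D3: re-runs because H8 2->5; new result 5.
  A3: re-runs because D3 2->5; new result 5.
  F7: re-runs because D3 2->5; A3 2->5; new result 5.
  E7: re-runs because F7 2->5; D3 2->5; new result 5.
  F4: re-runs because E7 2->5; E2 2->5; new result 5.

F4 now evaluates to 5.
Run set: A3, B8, D3, E2, E3, E7, E8, E9, F4, F7, F11, G6, H8 (13 run).
Changed values: A3, B8, C7, D3, E2, E3, E7, E8, E9, F4, F7, G6, H8.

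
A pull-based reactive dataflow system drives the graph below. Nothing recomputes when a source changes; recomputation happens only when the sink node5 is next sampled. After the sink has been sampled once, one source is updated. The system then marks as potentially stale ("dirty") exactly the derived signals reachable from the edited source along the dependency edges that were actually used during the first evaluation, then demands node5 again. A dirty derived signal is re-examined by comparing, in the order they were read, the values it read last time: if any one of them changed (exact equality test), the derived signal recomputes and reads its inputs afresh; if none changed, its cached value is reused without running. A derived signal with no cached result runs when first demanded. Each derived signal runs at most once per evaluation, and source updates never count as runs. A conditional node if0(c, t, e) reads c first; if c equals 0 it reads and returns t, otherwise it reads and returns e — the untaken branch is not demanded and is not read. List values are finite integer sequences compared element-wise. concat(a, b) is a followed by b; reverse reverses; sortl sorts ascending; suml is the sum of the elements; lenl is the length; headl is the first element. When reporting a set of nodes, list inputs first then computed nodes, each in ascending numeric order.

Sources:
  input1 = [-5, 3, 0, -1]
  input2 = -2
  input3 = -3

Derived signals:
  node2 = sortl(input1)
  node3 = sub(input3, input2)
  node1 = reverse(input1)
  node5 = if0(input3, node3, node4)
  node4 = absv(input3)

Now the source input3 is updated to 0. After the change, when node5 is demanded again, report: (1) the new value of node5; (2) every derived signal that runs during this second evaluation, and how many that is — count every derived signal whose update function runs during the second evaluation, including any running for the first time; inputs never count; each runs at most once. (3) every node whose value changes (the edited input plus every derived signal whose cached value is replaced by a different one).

First evaluation (everything demanded from the output):
  node4 = absv(-3) = 3
  node5 = if0(input3=-3 -> else branch node4) = 3

Propagation after the edit:
  node3: demanded for the first time — runs, produces 2.
  node4: marked dirty but never re-examined — demand shifted away from it.
  node5: runs — input3 -3->0; result 2.

Key observation: a condition flipped, so demand moved to the other branch — node4 is never re-examined.

New value of node5: 2.
Derived signals that run: node3, node5 — 2 in total.
Values that change: input3, node5.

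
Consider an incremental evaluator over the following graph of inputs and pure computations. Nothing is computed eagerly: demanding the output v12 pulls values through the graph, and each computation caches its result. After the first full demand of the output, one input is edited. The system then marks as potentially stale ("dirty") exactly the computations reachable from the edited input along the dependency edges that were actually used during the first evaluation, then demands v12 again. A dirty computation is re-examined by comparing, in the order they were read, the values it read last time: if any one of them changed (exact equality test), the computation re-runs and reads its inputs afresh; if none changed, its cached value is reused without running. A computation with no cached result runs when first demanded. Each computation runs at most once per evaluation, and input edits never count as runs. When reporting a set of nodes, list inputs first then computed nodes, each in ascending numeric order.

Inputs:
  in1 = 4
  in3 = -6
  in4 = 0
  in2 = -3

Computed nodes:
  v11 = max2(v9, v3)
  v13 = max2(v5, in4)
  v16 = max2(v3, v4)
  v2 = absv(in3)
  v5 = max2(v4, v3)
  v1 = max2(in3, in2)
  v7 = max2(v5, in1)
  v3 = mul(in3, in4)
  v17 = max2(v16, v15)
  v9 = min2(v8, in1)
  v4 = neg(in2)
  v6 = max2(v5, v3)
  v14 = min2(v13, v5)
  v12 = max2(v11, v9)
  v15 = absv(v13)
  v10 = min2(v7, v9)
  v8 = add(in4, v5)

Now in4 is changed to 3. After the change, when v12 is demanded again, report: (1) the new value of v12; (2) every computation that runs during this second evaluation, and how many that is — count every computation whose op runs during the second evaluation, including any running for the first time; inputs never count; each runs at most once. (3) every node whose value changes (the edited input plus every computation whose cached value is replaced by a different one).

Initial pass — values computed on the first demand:
  v3 = mul(-6, 0) = 0
  v4 = neg(-3) = 3
  v5 = max2(3, 0) = 3
  v8 = add(0, 3) = 3
  v9 = min2(3, 4) = 3
  v11 = max2(3, 0) = 3
  v12 = max2(3, 3) = 3

Second demand — change propagation:
  v3: re-runs because in4 0->3; new result -18.
  v5: re-runs because v3 0->-18; new result 3 (unchanged).
  v8: re-runs because in4 0->3; new result 6.
  v9: re-runs because v8 3->6; new result 4.
  v11: re-runs because v9 3->4; v3 0->-18; new result 4.
  v12: re-runs because v11 3->4; v9 3->4; new result 4.

v12 now evaluates to 4.
Run set: v3, v5, v8, v9, v11, v12 (6 run).
Changed values: in4, v3, v8, v9, v11, v12.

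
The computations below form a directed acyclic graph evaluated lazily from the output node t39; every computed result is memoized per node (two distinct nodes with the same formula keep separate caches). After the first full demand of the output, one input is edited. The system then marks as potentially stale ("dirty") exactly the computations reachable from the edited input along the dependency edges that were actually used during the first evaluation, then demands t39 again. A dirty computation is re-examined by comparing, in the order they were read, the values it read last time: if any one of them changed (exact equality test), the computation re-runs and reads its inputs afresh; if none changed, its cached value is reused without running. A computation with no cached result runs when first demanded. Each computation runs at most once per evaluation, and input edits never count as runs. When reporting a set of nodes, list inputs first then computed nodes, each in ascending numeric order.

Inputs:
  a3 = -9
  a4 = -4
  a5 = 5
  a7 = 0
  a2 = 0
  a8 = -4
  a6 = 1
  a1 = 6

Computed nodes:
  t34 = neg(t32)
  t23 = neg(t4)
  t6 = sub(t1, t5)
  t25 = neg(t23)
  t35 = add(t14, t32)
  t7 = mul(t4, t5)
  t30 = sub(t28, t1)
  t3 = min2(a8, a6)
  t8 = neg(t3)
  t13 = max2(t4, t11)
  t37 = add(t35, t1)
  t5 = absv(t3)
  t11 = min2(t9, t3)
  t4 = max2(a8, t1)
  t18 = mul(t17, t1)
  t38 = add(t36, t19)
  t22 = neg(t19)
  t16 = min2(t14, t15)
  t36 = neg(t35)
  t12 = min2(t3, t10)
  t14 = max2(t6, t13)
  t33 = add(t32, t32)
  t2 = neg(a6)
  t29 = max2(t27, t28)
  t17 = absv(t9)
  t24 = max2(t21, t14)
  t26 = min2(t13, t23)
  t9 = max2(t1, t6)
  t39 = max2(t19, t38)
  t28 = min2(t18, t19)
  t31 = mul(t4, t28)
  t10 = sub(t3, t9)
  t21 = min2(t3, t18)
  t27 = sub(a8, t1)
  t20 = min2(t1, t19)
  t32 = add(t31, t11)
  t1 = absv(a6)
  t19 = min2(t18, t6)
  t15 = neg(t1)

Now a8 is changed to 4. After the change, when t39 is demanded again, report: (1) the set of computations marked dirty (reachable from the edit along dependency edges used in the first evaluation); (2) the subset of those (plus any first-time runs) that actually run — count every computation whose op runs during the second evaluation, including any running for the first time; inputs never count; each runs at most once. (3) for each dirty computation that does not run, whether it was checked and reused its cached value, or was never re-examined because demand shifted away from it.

First demand of the output computes:
  t1 = absv(1) = 1
  t3 = min2(-4, 1) = -4
  t4 = max2(-4, 1) = 1
  t5 = absv(-4) = 4
  t6 = sub(1, 4) = -3
  t9 = max2(1, -3) = 1
  t11 = min2(1, -4) = -4
  t13 = max2(1, -4) = 1
  t14 = max2(-3, 1) = 1
  t17 = absv(1) = 1
  t18 = mul(1, 1) = 1
  t19 = min2(1, -3) = -3
  t28 = min2(1, -3) = -3
  t31 = mul(1, -3) = -3
  t32 = add(-3, -4) = -7
  t35 = add(1, -7) = -6
  t36 = neg(-6) = 6
  t38 = add(6, -3) = 3
  t39 = max2(-3, 3) = 3

After the edit, cleaning proceeds:
  t3: a read changed (a8 -4->4) — executes, giving 1.
  t4: a read changed (a8 -4->4) — executes, giving 4.
  t5: a read changed (t3 -4->1) — executes, giving 1.
  t6: a read changed (t5 4->1) — executes, giving 0.
  t9: a read changed (t6 -3->0) — executes, giving 1 — identical to its old value.
  t11: a read changed (t3 -4->1) — executes, giving 1.
  t13: a read changed (t4 1->4; t11 -4->1) — executes, giving 4.
  t14: a read changed (t6 -3->0; t13 1->4) — executes, giving 4.
  t17: dirty, but its reads are unchanged (t9 unchanged); cached 1 stands.
  t18: dirty, but its reads are unchanged (t17 unchanged, t1 unchanged); cached 1 stands.
  t19: a read changed (t6 -3->0) — executes, giving 0.
  t28: a read changed (t19 -3->0) — executes, giving 0.
  t31: a read changed (t4 1->4; t28 -3->0) — executes, giving 0.
  t32: a read changed (t31 -3->0; t11 -4->1) — executes, giving 1.
  t35: a read changed (t14 1->4; t32 -7->1) — executes, giving 5.
  t36: a read changed (t35 -6->5) — executes, giving -5.
  t38: a read changed (t36 6->-5; t19 -3->0) — executes, giving -5.
  t39: a read changed (t19 -3->0; t38 3->-5) — executes, giving 0.

Note where the cutoff bites: t17 is checked, finds nothing changed, and keeps its cache.

The edit dirties: t3, t4, t5, t6, t9, t11, t13, t14, t17, t18, t19, t28, t31, t32, t35, t36, t38, t39.
16 computations run: t3, t4, t5, t6, t9, t11, t13, t14, t19, t28, t31, t32, t35, t36, t38, t39.
Cache hits after checking: t17, t18.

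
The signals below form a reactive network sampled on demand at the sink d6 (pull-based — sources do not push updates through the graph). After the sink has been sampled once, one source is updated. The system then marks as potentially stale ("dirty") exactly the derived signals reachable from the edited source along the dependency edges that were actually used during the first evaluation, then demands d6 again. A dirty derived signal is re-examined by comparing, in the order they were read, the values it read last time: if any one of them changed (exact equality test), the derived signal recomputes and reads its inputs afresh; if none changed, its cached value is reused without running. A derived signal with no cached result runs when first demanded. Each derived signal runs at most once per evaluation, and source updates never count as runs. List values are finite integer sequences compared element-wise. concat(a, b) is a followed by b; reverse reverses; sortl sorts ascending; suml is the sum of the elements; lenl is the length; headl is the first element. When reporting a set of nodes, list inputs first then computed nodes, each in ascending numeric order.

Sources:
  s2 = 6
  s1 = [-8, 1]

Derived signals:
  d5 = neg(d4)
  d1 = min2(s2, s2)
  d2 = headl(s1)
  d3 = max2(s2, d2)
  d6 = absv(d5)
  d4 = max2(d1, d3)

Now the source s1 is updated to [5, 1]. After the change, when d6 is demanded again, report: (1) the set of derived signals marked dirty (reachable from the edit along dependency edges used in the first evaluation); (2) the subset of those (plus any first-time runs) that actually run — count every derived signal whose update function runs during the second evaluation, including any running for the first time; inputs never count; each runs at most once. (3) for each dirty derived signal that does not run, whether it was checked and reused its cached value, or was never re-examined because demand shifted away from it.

Initial pass — values computed on the first demand:
  d1 = min2(6, 6) = 6
  d2 = headl([-8, 1]) = -8
  d3 = max2(6, -8) = 6
  d4 = max2(6, 6) = 6
  d5 = neg(6) = -6
  d6 = absv(-6) = 6

Second demand — change propagation:
  d2: re-runs because s1 [-8, 1]->[5, 1]; new result 5.
  d3: re-runs because d2 -8->5; new result 6 (unchanged).
  d4: re-examined; everything it read last time is the same (d1 unchanged, d3 unchanged) — cache 6 kept, no run.
  d5: re-examined; everything it read last time is the same (d4 unchanged) — cache -6 kept, no run.
  d6: re-examined; everything it read last time is the same (d5 unchanged) — cache 6 kept, no run.

The important point: d3 recomputes to an identical value, and the output ends up unchanged.

Dirty set: d2, d3, d4, d5, d6.
Run set: d2, d3 (2 run).
Re-examined without running (cache reused): d4, d5, d6.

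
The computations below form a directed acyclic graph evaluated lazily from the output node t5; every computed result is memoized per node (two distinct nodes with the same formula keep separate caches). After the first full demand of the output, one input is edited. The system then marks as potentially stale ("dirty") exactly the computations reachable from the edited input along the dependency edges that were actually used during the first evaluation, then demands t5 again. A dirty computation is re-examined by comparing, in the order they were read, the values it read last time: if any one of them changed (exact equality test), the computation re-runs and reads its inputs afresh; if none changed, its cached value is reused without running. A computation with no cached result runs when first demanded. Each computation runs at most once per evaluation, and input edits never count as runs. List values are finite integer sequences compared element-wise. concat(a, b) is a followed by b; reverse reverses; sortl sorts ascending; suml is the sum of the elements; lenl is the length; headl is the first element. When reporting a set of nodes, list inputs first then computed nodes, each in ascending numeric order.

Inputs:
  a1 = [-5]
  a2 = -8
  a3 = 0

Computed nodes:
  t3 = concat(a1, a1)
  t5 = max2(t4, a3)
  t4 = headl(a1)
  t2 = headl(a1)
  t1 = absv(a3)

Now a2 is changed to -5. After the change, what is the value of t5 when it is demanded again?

Demanding t5 again yields 0.
Note the shortcut — nothing in the graph depends on a2 at all, so no recomputation happens.

First demand of the output computes:
  t4 = headl([-5]) = -5
  t5 = max2(-5, 0) = 0

After the edit, cleaning proceeds:
  no node depends on a2 at all; the second demand re-runs nothing.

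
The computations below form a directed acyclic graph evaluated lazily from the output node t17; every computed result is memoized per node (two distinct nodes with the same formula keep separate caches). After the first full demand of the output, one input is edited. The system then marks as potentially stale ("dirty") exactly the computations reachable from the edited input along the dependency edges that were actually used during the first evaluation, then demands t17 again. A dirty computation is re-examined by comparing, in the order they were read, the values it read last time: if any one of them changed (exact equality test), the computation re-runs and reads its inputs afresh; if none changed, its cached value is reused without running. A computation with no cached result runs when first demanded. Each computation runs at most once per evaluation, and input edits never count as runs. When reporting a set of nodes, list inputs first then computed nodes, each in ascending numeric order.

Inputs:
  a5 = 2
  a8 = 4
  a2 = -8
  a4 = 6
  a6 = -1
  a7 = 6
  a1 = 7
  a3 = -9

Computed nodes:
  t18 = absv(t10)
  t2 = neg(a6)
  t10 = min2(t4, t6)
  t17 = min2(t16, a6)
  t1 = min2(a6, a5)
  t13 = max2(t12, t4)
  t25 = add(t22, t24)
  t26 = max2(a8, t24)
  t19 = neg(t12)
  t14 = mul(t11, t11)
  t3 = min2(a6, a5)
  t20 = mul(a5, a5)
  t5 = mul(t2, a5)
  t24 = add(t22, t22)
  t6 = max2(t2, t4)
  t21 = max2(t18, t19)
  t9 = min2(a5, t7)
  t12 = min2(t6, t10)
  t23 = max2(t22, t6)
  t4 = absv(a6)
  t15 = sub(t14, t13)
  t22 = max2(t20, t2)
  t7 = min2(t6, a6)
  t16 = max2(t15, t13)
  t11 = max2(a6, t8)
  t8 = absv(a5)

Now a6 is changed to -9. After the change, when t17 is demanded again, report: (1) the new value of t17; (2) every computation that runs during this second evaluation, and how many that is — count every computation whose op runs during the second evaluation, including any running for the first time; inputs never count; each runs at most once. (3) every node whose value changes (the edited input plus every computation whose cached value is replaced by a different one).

Demanding t17 again yields -9.
10 computations run: t2, t4, t6, t10, t11, t12, t13, t15, t16, t17.
The nodes whose values change: a6, t2, t4, t6, t10, t12, t13, t15, t16, t17.
Note where the cutoff bites: t14 is checked, finds nothing changed, and keeps its cache.

First demand of the output computes:
  t2 = neg(-1) = 1
  t4 = absv(-1) = 1
  t6 = max2(1, 1) = 1
  t8 = absv(2) = 2
  t10 = min2(1, 1) = 1
  t11 = max2(-1, 2) = 2
  t12 = min2(1, 1) = 1
  t13 = max2(1, 1) = 1
  t14 = mul(2, 2) = 4
  t15 = sub(4, 1) = 3
  t16 = max2(3, 1) = 3
  t17 = min2(3, -1) = -1

After the edit, cleaning proceeds:
  t2: a read changed (a6 -1->-9) — executes, giving 9.
  t4: a read changed (a6 -1->-9) — executes, giving 9.
  t6: a read changed (t2 1->9; t4 1->9) — executes, giving 9.
  t10: a read changed (t4 1->9; t6 1->9) — executes, giving 9.
  t11: a read changed (a6 -1->-9) — executes, giving 2 — identical to its old value.
  t12: a read changed (t6 1->9; t10 1->9) — executes, giving 9.
  t13: a read changed (t12 1->9; t4 1->9) — executes, giving 9.
  t14: dirty, but its reads are unchanged (t11 unchanged, t11 unchanged); cached 4 stands.
  t15: a read changed (t13 1->9) — executes, giving -5.
  t16: a read changed (t15 3->-5; t13 1->9) — executes, giving 9.
  t17: a read changed (t16 3->9; a6 -1->-9) — executes, giving -9.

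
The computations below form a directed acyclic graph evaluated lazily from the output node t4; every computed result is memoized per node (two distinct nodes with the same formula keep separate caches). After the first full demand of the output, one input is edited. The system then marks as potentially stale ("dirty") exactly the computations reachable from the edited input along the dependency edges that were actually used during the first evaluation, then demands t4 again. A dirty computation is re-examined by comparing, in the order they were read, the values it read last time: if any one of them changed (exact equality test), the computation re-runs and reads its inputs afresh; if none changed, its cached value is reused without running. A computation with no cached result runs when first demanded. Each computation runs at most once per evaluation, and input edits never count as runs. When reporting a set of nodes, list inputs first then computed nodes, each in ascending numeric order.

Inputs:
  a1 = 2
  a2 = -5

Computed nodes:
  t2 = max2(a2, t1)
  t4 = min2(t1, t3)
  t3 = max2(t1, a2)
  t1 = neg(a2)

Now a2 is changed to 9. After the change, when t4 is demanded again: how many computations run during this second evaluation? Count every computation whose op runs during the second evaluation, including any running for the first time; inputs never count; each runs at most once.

3 computations run: t1, t3, t4.

First demand of the output computes:
  t1 = neg(-5) = 5
  t3 = max2(5, -5) = 5
  t4 = min2(5, 5) = 5

After the edit, cleaning proceeds:
  t1: a read changed (a2 -5->9) — executes, giving -9.
  t3: a read changed (t1 5->-9; a2 -5->9) — executes, giving 9.
  t4: a read changed (t1 5->-9; t3 5->9) — executes, giving -9.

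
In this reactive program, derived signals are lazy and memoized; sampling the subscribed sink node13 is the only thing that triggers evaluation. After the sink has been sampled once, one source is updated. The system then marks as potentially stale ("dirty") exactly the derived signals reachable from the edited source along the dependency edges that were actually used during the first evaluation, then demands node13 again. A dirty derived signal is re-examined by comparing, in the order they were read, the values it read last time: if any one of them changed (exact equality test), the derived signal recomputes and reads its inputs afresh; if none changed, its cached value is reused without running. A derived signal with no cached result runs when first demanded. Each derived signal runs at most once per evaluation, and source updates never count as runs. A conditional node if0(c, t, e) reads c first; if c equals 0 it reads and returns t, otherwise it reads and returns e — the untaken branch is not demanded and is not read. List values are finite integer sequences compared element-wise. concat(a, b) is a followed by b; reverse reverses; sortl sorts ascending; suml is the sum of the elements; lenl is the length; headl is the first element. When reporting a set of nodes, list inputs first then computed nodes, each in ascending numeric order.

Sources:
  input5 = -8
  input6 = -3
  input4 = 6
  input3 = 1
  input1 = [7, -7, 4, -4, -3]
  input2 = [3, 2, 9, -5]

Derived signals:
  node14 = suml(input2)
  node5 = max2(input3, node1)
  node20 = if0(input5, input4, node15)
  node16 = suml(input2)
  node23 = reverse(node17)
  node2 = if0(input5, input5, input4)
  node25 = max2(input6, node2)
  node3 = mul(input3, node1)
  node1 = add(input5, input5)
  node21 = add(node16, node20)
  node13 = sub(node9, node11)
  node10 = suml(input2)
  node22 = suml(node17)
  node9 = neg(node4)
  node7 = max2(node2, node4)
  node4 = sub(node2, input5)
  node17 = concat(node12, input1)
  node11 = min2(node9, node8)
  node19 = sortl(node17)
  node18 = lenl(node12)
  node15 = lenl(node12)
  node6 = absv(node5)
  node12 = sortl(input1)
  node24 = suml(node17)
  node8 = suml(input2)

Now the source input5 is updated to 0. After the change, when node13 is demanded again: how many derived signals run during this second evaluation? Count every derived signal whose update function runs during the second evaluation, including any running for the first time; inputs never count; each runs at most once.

5 derived signals run: node2, node4, node9, node11, node13.

First demand of the output computes:
  node2 = if0(input5=-8 -> else branch input4) = 6
  node4 = sub(6, -8) = 14
  node8 = suml([3, 2, 9, -5]) = 9
  node9 = neg(14) = -14
  node11 = min2(-14, 9) = -14
  node13 = sub(-14, -14) = 0

After the edit, cleaning proceeds:
  node2: a read changed (input5 -8->0) — executes, giving 0.
  node4: a read changed (node2 6->0; input5 -8->0) — executes, giving 0.
  node9: a read changed (node4 14->0) — executes, giving 0.
  node11: a read changed (node9 -14->0) — executes, giving 0.
  node13: a read changed (node9 -14->0; node11 -14->0) — executes, giving 0 — identical to its old value.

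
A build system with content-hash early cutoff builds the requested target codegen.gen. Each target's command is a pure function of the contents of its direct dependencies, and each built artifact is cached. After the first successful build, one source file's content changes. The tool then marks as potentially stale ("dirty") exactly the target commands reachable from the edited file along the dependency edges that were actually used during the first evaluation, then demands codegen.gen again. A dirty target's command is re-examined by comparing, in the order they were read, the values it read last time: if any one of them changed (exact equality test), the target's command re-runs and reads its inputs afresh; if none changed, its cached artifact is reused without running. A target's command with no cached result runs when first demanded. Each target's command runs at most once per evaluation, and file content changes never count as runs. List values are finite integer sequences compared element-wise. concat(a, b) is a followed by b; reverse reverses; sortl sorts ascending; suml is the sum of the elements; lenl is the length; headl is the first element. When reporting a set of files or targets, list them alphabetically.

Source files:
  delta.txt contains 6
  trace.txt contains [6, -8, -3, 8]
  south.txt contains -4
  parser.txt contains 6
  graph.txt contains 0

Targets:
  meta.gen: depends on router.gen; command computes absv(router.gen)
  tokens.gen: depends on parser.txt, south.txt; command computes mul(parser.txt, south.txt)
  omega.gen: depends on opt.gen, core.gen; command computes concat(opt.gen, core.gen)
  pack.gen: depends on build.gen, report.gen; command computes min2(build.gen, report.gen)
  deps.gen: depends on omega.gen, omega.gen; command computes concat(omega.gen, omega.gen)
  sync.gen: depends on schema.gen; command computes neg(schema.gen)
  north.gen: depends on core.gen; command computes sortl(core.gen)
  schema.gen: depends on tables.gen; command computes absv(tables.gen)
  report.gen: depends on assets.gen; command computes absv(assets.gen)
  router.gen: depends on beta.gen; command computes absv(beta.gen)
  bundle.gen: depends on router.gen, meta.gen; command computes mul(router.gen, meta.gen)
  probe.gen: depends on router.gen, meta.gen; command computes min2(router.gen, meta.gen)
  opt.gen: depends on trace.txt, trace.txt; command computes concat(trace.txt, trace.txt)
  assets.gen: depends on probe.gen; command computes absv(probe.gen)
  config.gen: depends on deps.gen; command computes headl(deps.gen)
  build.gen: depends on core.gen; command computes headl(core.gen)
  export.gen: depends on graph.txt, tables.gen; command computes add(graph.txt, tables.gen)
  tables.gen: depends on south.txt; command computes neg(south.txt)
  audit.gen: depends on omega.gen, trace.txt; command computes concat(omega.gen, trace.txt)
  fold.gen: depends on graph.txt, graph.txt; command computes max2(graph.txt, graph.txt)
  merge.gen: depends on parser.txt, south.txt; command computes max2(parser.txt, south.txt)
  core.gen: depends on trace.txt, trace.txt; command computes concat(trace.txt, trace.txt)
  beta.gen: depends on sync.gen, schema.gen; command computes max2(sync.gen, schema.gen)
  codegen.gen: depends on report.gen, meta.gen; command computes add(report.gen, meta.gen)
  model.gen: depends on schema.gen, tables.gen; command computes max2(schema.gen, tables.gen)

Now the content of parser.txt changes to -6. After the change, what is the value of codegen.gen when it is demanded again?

First evaluation (everything demanded from the output):
  tables.gen = neg(-4) = 4
  schema.gen = absv(4) = 4
  sync.gen = neg(4) = -4
  beta.gen = max2(-4, 4) = 4
  router.gen = absv(4) = 4
  meta.gen = absv(4) = 4
  probe.gen = min2(4, 4) = 4
  assets.gen = absv(4) = 4
  report.gen = absv(4) = 4
  codegen.gen = add(4, 4) = 8

Propagation after the edit:
  parser.txt feeds no computation that the output demands — nothing is marked dirty and nothing runs.

Key observation: parser.txt is never demanded by the output, so the edit triggers no recomputation at all.

New value of codegen.gen: 8.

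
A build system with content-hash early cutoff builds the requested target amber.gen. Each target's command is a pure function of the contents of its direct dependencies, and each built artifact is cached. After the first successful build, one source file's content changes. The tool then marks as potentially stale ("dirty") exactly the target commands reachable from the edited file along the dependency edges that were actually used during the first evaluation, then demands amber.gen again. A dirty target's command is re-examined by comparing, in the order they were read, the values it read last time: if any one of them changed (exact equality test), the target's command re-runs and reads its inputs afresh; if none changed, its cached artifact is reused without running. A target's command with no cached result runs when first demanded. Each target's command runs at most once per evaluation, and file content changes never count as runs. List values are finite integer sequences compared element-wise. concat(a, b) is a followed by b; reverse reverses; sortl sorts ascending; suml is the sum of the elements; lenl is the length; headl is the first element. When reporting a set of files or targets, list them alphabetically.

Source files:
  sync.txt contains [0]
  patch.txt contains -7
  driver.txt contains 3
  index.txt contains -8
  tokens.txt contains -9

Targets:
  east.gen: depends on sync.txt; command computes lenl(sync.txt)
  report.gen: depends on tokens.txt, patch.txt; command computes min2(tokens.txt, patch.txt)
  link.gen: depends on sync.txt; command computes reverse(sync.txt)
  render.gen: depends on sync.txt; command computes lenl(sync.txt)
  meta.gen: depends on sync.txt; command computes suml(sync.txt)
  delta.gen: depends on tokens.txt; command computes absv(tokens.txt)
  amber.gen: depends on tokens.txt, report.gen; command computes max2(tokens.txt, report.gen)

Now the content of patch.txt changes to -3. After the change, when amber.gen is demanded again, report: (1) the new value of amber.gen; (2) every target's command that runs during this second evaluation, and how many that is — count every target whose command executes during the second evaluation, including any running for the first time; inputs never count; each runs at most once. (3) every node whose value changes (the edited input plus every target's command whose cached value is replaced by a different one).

First evaluation (everything demanded from the output):
  report.gen = min2(-9, -7) = -9
  amber.gen = max2(-9, -9) = -9

Propagation after the edit:
  report.gen: runs — patch.txt -7->-3; result -9 (same value as before).
  amber.gen: checked — values it read are unchanged (tokens.txt unchanged, report.gen unchanged); reused cached -9 without running.

Key observation: the change is absorbed at report.gen — it re-runs but produces the same value, and the output's value is unchanged.

New value of amber.gen: -9.
Target commands that run: report.gen — 1 in total.
Values that change: patch.txt.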